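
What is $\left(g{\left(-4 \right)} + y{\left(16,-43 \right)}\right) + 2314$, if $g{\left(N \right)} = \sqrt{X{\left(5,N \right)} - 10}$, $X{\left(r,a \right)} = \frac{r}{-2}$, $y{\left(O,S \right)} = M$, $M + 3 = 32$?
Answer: $2343 + \frac{5 i \sqrt{2}}{2} \approx 2343.0 + 3.5355 i$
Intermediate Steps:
$M = 29$ ($M = -3 + 32 = 29$)
$y{\left(O,S \right)} = 29$
$X{\left(r,a \right)} = - \frac{r}{2}$ ($X{\left(r,a \right)} = r \left(- \frac{1}{2}\right) = - \frac{r}{2}$)
$g{\left(N \right)} = \frac{5 i \sqrt{2}}{2}$ ($g{\left(N \right)} = \sqrt{\left(- \frac{1}{2}\right) 5 - 10} = \sqrt{- \frac{5}{2} - 10} = \sqrt{- \frac{25}{2}} = \frac{5 i \sqrt{2}}{2}$)
$\left(g{\left(-4 \right)} + y{\left(16,-43 \right)}\right) + 2314 = \left(\frac{5 i \sqrt{2}}{2} + 29\right) + 2314 = \left(29 + \frac{5 i \sqrt{2}}{2}\right) + 2314 = 2343 + \frac{5 i \sqrt{2}}{2}$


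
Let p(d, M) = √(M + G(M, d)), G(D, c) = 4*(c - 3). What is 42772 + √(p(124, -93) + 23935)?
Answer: 42772 + √(23935 + √391) ≈ 42927.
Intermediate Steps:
G(D, c) = -12 + 4*c (G(D, c) = 4*(-3 + c) = -12 + 4*c)
p(d, M) = √(-12 + M + 4*d) (p(d, M) = √(M + (-12 + 4*d)) = √(-12 + M + 4*d))
42772 + √(p(124, -93) + 23935) = 42772 + √(√(-12 - 93 + 4*124) + 23935) = 42772 + √(√(-12 - 93 + 496) + 23935) = 42772 + √(√391 + 23935) = 42772 + √(23935 + √391)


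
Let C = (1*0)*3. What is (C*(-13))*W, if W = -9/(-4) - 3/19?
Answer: 0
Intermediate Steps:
C = 0 (C = 0*3 = 0)
W = 159/76 (W = -9*(-¼) - 3*1/19 = 9/4 - 3/19 = 159/76 ≈ 2.0921)
(C*(-13))*W = (0*(-13))*(159/76) = 0*(159/76) = 0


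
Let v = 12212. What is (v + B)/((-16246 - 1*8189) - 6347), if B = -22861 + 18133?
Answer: -3742/15391 ≈ -0.24313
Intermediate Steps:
B = -4728
(v + B)/((-16246 - 1*8189) - 6347) = (12212 - 4728)/((-16246 - 1*8189) - 6347) = 7484/((-16246 - 8189) - 6347) = 7484/(-24435 - 6347) = 7484/(-30782) = 7484*(-1/30782) = -3742/15391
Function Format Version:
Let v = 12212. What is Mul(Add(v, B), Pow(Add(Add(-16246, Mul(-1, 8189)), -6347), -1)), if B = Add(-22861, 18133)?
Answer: Rational(-3742, 15391) ≈ -0.24313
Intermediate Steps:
B = -4728
Mul(Add(v, B), Pow(Add(Add(-16246, Mul(-1, 8189)), -6347), -1)) = Mul(Add(12212, -4728), Pow(Add(Add(-16246, Mul(-1, 8189)), -6347), -1)) = Mul(7484, Pow(Add(Add(-16246, -8189), -6347), -1)) = Mul(7484, Pow(Add(-24435, -6347), -1)) = Mul(7484, Pow(-30782, -1)) = Mul(7484, Rational(-1, 30782)) = Rational(-3742, 15391)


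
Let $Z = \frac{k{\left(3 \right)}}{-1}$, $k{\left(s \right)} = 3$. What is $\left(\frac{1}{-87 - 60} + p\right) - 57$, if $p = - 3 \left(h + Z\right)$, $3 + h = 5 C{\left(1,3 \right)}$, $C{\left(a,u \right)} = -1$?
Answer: $- \frac{3529}{147} \approx -24.007$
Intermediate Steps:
$h = -8$ ($h = -3 + 5 \left(-1\right) = -3 - 5 = -8$)
$Z = -3$ ($Z = \frac{3}{-1} = 3 \left(-1\right) = -3$)
$p = 33$ ($p = - 3 \left(-8 - 3\right) = \left(-3\right) \left(-11\right) = 33$)
$\left(\frac{1}{-87 - 60} + p\right) - 57 = \left(\frac{1}{-87 - 60} + 33\right) - 57 = \left(\frac{1}{-147} + 33\right) - 57 = \left(- \frac{1}{147} + 33\right) - 57 = \frac{4850}{147} - 57 = - \frac{3529}{147}$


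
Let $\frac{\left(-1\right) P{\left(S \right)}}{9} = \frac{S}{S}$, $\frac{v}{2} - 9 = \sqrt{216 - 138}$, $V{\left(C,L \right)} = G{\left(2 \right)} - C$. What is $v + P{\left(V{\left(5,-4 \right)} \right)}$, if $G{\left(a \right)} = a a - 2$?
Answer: $9 + 2 \sqrt{78} \approx 26.664$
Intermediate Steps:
$G{\left(a \right)} = -2 + a^{2}$ ($G{\left(a \right)} = a^{2} - 2 = -2 + a^{2}$)
$V{\left(C,L \right)} = 2 - C$ ($V{\left(C,L \right)} = \left(-2 + 2^{2}\right) - C = \left(-2 + 4\right) - C = 2 - C$)
$v = 18 + 2 \sqrt{78}$ ($v = 18 + 2 \sqrt{216 - 138} = 18 + 2 \sqrt{78} \approx 35.664$)
$P{\left(S \right)} = -9$ ($P{\left(S \right)} = - 9 \frac{S}{S} = \left(-9\right) 1 = -9$)
$v + P{\left(V{\left(5,-4 \right)} \right)} = \left(18 + 2 \sqrt{78}\right) - 9 = 9 + 2 \sqrt{78}$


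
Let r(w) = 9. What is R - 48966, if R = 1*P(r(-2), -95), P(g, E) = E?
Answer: -49061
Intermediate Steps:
R = -95 (R = 1*(-95) = -95)
R - 48966 = -95 - 48966 = -49061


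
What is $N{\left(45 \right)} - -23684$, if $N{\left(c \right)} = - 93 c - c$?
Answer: $19454$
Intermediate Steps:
$N{\left(c \right)} = - 94 c$
$N{\left(45 \right)} - -23684 = \left(-94\right) 45 - -23684 = -4230 + 23684 = 19454$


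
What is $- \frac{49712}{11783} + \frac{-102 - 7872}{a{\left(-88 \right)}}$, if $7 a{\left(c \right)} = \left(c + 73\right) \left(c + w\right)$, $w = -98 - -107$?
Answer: $- \frac{238870738}{4654285} \approx -51.323$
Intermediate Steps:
$w = 9$ ($w = -98 + 107 = 9$)
$a{\left(c \right)} = \frac{\left(9 + c\right) \left(73 + c\right)}{7}$ ($a{\left(c \right)} = \frac{\left(c + 73\right) \left(c + 9\right)}{7} = \frac{\left(73 + c\right) \left(9 + c\right)}{7} = \frac{\left(9 + c\right) \left(73 + c\right)}{7}$)
$- \frac{49712}{11783} + \frac{-102 - 7872}{a{\left(-88 \right)}} = - \frac{49712}{11783} + \frac{-102 - 7872}{\frac{657}{7} + \frac{\left(-88\right)^{2}}{7} + \frac{82}{7} \left(-88\right)} = \left(-49712\right) \frac{1}{11783} + \frac{-102 - 7872}{\frac{657}{7} + \frac{1}{7} \cdot 7744 - \frac{7216}{7}} = - \frac{49712}{11783} - \frac{7974}{\frac{657}{7} + \frac{7744}{7} - \frac{7216}{7}} = - \frac{49712}{11783} - \frac{7974}{\frac{1185}{7}} = - \frac{49712}{11783} - \frac{18606}{395} = - \frac{238870738}{4654285}$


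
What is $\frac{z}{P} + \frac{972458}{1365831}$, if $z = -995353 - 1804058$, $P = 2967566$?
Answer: $- \frac{937689028313}{4053193637346} \approx -0.23135$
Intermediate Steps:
$z = -2799411$
$\frac{z}{P} + \frac{972458}{1365831} = - \frac{2799411}{2967566} + \frac{972458}{1365831} = - \frac{937689028313}{4053193637346}$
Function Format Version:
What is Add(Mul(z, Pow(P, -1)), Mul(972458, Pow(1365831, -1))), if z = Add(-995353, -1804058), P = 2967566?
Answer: Rational(-937689028313, 4053193637346) ≈ -0.23135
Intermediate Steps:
z = -2799411
Add(Mul(z, Pow(P, -1)), Mul(972458, Pow(1365831, -1))) = Add(Mul(-2799411, Pow(2967566, -1)), Mul(972458, Pow(1365831, -1))) = Add(Mul(-2799411, Rational(1, 2967566)), Mul(972458, Rational(1, 1365831))) = Add(Rational(-2799411, 2967566), Rational(972458, 1365831)) = Rational(-937689028313, 4053193637346)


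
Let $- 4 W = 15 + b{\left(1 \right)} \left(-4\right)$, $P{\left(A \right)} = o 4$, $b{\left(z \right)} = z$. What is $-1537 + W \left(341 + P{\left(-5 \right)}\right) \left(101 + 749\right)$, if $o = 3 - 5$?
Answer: $- \frac{1559849}{2} \approx -7.7992 \cdot 10^{5}$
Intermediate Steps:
$o = -2$
$P{\left(A \right)} = -8$ ($P{\left(A \right)} = \left(-2\right) 4 = -8$)
$W = - \frac{11}{4}$ ($W = - \frac{15 + 1 \left(-4\right)}{4} = - \frac{15 - 4}{4} = \left(- \frac{1}{4}\right) 11 = - \frac{11}{4} \approx -2.75$)
$-1537 + W \left(341 + P{\left(-5 \right)}\right) \left(101 + 749\right) = -1537 - \frac{11 \left(341 - 8\right) \left(101 + 749\right)}{4} = -1537 - \frac{11 \cdot 333 \cdot 850}{4} = -1537 - \frac{1556775}{2} = - \frac{1559849}{2}$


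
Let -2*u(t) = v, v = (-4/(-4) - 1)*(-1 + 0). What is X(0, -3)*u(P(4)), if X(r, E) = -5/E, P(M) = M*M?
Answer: 0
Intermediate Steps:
P(M) = M²
v = 0 (v = (-4*(-¼) - 1)*(-1) = (1 - 1)*(-1) = 0*(-1) = 0)
u(t) = 0 (u(t) = -½*0 = 0)
X(0, -3)*u(P(4)) = -5/(-3)*0 = -5*(-⅓)*0 = (5/3)*0 = 0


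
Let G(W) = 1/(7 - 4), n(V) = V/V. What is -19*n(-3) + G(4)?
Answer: -56/3 ≈ -18.667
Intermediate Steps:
n(V) = 1
G(W) = ⅓ (G(W) = 1/3 = ⅓)
-19*n(-3) + G(4) = -19*1 + ⅓ = -19 + ⅓ = -56/3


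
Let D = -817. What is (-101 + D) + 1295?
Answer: 377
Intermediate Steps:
(-101 + D) + 1295 = (-101 - 817) + 1295 = -918 + 1295 = 377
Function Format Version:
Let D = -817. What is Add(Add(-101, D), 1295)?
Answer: 377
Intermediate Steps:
Add(Add(-101, D), 1295) = Add(Add(-101, -817), 1295) = Add(-918, 1295) = 377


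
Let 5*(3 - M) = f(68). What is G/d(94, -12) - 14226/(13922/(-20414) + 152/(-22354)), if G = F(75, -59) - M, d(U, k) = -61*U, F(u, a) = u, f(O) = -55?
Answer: 50852527724029/2462136642 ≈ 20654.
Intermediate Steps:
M = 14 (M = 3 - ⅕*(-55) = 3 + 11 = 14)
G = 61 (G = 75 - 1*14 = 75 - 14 = 61)
G/d(94, -12) - 14226/(13922/(-20414) + 152/(-22354)) = 61/((-61*94)) - 14226/(13922/(-20414) + 152/(-22354)) = 61/(-5734) - 14226/(13922*(-1/20414) + 152*(-1/22354)) = 61*(-1/5734) - 14226/(-6961/10207 - 76/11177) = -1/94 - 14226/(-78578829/114083639) = -1/94 - 14226*(-114083639/78578829) = -1/94 + 540984616138/26192943 = 50852527724029/2462136642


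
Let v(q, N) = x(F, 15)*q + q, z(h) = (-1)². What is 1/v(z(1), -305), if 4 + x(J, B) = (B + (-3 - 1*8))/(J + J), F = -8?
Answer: -4/13 ≈ -0.30769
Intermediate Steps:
z(h) = 1
x(J, B) = -4 + (-11 + B)/(2*J) (x(J, B) = -4 + (B + (-3 - 1*8))/(J + J) = -4 + (B + (-3 - 8))/((2*J)) = -4 + (B - 11)*(1/(2*J)) = -4 + (-11 + B)*(1/(2*J)) = -4 + (-11 + B)/(2*J))
v(q, N) = -13*q/4 (v(q, N) = ((½)*(-11 + 15 - 8*(-8))/(-8))*q + q = ((½)*(-⅛)*(-11 + 15 + 64))*q + q = ((½)*(-⅛)*68)*q + q = -17*q/4 + q = -13*q/4)
1/v(z(1), -305) = 1/(-13/4*1) = 1/(-13/4) = -4/13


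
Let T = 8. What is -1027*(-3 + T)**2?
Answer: -25675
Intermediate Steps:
-1027*(-3 + T)**2 = -1027*(-3 + 8)**2 = -1027*5**2 = -1027*25 = -25675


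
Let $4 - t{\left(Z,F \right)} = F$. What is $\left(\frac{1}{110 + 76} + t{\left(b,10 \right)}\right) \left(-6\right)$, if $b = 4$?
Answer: $\frac{1115}{31} \approx 35.968$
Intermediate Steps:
$t{\left(Z,F \right)} = 4 - F$
$\left(\frac{1}{110 + 76} + t{\left(b,10 \right)}\right) \left(-6\right) = \left(\frac{1}{110 + 76} + \left(4 - 10\right)\right) \left(-6\right) = \left(\frac{1}{186} + \left(4 - 10\right)\right) \left(-6\right) = \left(\frac{1}{186} - 6\right) \left(-6\right) = \left(- \frac{1115}{186}\right) \left(-6\right) = \frac{1115}{31}$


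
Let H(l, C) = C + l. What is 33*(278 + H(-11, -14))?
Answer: 8349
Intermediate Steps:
33*(278 + H(-11, -14)) = 33*(278 + (-14 - 11)) = 33*(278 - 25) = 33*253 = 8349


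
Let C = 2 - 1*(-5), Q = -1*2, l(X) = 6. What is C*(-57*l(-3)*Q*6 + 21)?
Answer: 28875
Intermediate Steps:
Q = -2
C = 7 (C = 2 + 5 = 7)
C*(-57*l(-3)*Q*6 + 21) = 7*(-57*6*(-2)*6 + 21) = 7*(-(-684)*6 + 21) = 7*(-57*(-72) + 21) = 7*(4104 + 21) = 7*4125 = 28875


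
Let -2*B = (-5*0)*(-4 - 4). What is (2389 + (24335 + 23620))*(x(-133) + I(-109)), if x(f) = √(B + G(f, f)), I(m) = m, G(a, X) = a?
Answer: -5487496 + 50344*I*√133 ≈ -5.4875e+6 + 5.806e+5*I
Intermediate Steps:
B = 0 (B = -(-5*0)*(-4 - 4)/2 = -0*(-8) = -½*0 = 0)
x(f) = √f (x(f) = √(0 + f) = √f)
(2389 + (24335 + 23620))*(x(-133) + I(-109)) = (2389 + (24335 + 23620))*(√(-133) - 109) = (2389 + 47955)*(I*√133 - 109) = 50344*(-109 + I*√133) = -5487496 + 50344*I*√133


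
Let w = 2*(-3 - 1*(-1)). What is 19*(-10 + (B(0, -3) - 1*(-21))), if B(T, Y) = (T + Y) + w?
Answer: 76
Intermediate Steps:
w = -4 (w = 2*(-3 + 1) = 2*(-2) = -4)
B(T, Y) = -4 + T + Y (B(T, Y) = (T + Y) - 4 = -4 + T + Y)
19*(-10 + (B(0, -3) - 1*(-21))) = 19*(-10 + ((-4 + 0 - 3) - 1*(-21))) = 19*(-10 + (-7 + 21)) = 19*(-10 + 14) = 19*4 = 76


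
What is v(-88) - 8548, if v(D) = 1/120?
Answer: -1025759/120 ≈ -8548.0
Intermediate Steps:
v(D) = 1/120
v(-88) - 8548 = 1/120 - 8548 = -1025759/120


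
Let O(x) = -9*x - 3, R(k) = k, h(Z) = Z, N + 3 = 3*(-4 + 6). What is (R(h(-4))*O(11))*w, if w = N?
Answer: 1224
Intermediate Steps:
N = 3 (N = -3 + 3*(-4 + 6) = -3 + 3*2 = -3 + 6 = 3)
w = 3
O(x) = -3 - 9*x
(R(h(-4))*O(11))*w = -4*(-3 - 9*11)*3 = -4*(-3 - 99)*3 = -4*(-102)*3 = 408*3 = 1224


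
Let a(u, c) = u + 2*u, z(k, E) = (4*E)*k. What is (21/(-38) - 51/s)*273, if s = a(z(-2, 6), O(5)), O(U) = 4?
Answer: -16471/304 ≈ -54.181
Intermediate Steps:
z(k, E) = 4*E*k
a(u, c) = 3*u
s = -144 (s = 3*(4*6*(-2)) = 3*(-48) = -144)
(21/(-38) - 51/s)*273 = (21/(-38) - 51/(-144))*273 = (21*(-1/38) - 51*(-1/144))*273 = (-21/38 + 17/48)*273 = -181/912*273 = -16471/304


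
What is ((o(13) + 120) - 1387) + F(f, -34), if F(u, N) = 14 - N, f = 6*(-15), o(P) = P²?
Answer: -1050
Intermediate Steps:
f = -90
((o(13) + 120) - 1387) + F(f, -34) = ((13² + 120) - 1387) + (14 - 1*(-34)) = ((169 + 120) - 1387) + (14 + 34) = (289 - 1387) + 48 = -1098 + 48 = -1050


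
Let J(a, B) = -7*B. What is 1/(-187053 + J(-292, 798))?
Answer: -1/192639 ≈ -5.1911e-6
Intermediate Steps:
1/(-187053 + J(-292, 798)) = 1/(-187053 - 7*798) = 1/(-187053 - 5586) = 1/(-192639) = -1/192639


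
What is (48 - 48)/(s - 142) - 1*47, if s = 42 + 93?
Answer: -47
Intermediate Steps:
s = 135
(48 - 48)/(s - 142) - 1*47 = (48 - 48)/(135 - 142) - 1*47 = 0/(-7) - 47 = 0*(-1/7) - 47 = 0 - 47 = -47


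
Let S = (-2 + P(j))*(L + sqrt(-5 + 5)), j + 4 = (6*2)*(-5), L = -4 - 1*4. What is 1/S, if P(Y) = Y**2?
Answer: -1/32752 ≈ -3.0532e-5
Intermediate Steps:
L = -8 (L = -4 - 4 = -8)
j = -64 (j = -4 + (6*2)*(-5) = -4 + 12*(-5) = -4 - 60 = -64)
S = -32752 (S = (-2 + (-64)**2)*(-8 + sqrt(-5 + 5)) = (-2 + 4096)*(-8 + sqrt(0)) = 4094*(-8 + 0) = 4094*(-8) = -32752)
1/S = 1/(-32752) = -1/32752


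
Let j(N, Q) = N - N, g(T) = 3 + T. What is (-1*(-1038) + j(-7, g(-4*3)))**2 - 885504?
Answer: 191940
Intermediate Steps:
j(N, Q) = 0
(-1*(-1038) + j(-7, g(-4*3)))**2 - 885504 = (-1*(-1038) + 0)**2 - 885504 = (1038 + 0)**2 - 885504 = 1038**2 - 885504 = 1077444 - 885504 = 191940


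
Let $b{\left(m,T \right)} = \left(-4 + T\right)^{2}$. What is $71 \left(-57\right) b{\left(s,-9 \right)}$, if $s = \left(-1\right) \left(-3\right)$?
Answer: $-683943$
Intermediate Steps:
$s = 3$
$71 \left(-57\right) b{\left(s,-9 \right)} = 71 \left(-57\right) \left(-4 - 9\right)^{2} = - 4047 \left(-13\right)^{2} = \left(-4047\right) 169 = -683943$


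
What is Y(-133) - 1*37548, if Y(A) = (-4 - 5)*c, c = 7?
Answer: -37611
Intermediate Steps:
Y(A) = -63 (Y(A) = (-4 - 5)*7 = -9*7 = -63)
Y(-133) - 1*37548 = -63 - 1*37548 = -63 - 37548 = -37611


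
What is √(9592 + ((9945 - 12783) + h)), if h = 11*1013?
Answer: √17897 ≈ 133.78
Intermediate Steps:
h = 11143
√(9592 + ((9945 - 12783) + h)) = √(9592 + ((9945 - 12783) + 11143)) = √(9592 + (-2838 + 11143)) = √(9592 + 8305) = √17897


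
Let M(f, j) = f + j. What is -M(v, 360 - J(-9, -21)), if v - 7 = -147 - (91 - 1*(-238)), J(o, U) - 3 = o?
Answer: 103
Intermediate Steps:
J(o, U) = 3 + o
v = -469 (v = 7 + (-147 - (91 - 1*(-238))) = 7 + (-147 - (91 + 238)) = 7 + (-147 - 1*329) = 7 + (-147 - 329) = 7 - 476 = -469)
-M(v, 360 - J(-9, -21)) = -(-469 + (360 - (3 - 9))) = -(-469 + (360 - 1*(-6))) = -(-469 + (360 + 6)) = -(-469 + 366) = -1*(-103) = 103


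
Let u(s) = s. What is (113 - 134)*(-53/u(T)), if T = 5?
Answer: 1113/5 ≈ 222.60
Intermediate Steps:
(113 - 134)*(-53/u(T)) = (113 - 134)*(-53/5) = -(-1113)/5 = -21*(-53/5) = 1113/5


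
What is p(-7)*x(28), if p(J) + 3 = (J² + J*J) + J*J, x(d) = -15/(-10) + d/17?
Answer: 7704/17 ≈ 453.18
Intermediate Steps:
x(d) = 3/2 + d/17 (x(d) = -15*(-⅒) + d*(1/17) = 3/2 + d/17)
p(J) = -3 + 3*J² (p(J) = -3 + ((J² + J*J) + J*J) = -3 + ((J² + J²) + J²) = -3 + (2*J² + J²) = -3 + 3*J²)
p(-7)*x(28) = (-3 + 3*(-7)²)*(3/2 + (1/17)*28) = (-3 + 3*49)*(3/2 + 28/17) = (-3 + 147)*(107/34) = 144*(107/34) = 7704/17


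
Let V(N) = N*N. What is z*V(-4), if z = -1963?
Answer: -31408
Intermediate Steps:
V(N) = N²
z*V(-4) = -1963*(-4)² = -1963*16 = -31408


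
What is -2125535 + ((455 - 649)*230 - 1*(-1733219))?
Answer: -436936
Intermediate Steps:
-2125535 + ((455 - 649)*230 - 1*(-1733219)) = -2125535 + (-194*230 + 1733219) = -2125535 + (-44620 + 1733219) = -2125535 + 1688599 = -436936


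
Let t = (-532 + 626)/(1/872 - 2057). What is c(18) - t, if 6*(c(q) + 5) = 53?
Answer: 4638553/1195802 ≈ 3.8790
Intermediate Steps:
c(q) = 23/6 (c(q) = -5 + (1/6)*53 = -5 + 53/6 = 23/6)
t = -81968/1793703 (t = 94/(1/872 - 2057) = 94/(-1793703/872) = 94*(-872/1793703) = -81968/1793703 ≈ -0.045698)
c(18) - t = 23/6 - 1*(-81968/1793703) = 23/6 + 81968/1793703 = 4638553/1195802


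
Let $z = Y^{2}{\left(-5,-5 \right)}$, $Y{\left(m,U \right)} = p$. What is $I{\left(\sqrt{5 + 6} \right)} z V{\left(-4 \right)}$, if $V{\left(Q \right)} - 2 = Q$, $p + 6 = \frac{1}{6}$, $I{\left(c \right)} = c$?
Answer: $- \frac{1225 \sqrt{11}}{18} \approx -225.71$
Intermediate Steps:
$p = - \frac{35}{6}$ ($p = -6 + \frac{1}{6} = - \frac{35}{6} \approx -5.8333$)
$Y{\left(m,U \right)} = - \frac{35}{6}$
$V{\left(Q \right)} = 2 + Q$
$z = \frac{1225}{36}$ ($z = \left(- \frac{35}{6}\right)^{2} = \frac{1225}{36} \approx 34.028$)
$I{\left(\sqrt{5 + 6} \right)} z V{\left(-4 \right)} = \sqrt{5 + 6} \cdot \frac{1225}{36} \left(2 - 4\right) = \sqrt{11} \cdot \frac{1225}{36} \left(-2\right) = \frac{1225 \sqrt{11}}{36} \left(-2\right) = - \frac{1225 \sqrt{11}}{18}$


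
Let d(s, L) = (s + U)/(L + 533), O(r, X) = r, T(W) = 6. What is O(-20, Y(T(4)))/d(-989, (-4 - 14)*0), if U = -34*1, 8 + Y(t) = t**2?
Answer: 10660/1023 ≈ 10.420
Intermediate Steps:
Y(t) = -8 + t**2
U = -34
d(s, L) = (-34 + s)/(533 + L) (d(s, L) = (s - 34)/(L + 533) = (-34 + s)/(533 + L))
O(-20, Y(T(4)))/d(-989, (-4 - 14)*0) = -20*(533 + (-4 - 14)*0)/(-34 - 989) = -20/(-1023/(533 - 18*0)) = -20/(-1023/(533 + 0)) = -20/(-1023/533) = -20*(-533/1023) = 10660/1023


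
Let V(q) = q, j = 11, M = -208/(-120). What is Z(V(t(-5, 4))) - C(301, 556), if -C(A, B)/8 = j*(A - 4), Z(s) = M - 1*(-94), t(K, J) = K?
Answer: 393476/15 ≈ 26232.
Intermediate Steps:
M = 26/15 (M = -208*(-1/120) = 26/15 ≈ 1.7333)
Z(s) = 1436/15 (Z(s) = 26/15 - 1*(-94) = 26/15 + 94 = 1436/15)
C(A, B) = 352 - 88*A (C(A, B) = -88*(A - 4) = -88*(-4 + A) = -8*(-44 + 11*A) = 352 - 88*A)
Z(V(t(-5, 4))) - C(301, 556) = 1436/15 - (352 - 88*301) = 1436/15 - (352 - 26488) = 1436/15 - 1*(-26136) = 1436/15 + 26136 = 393476/15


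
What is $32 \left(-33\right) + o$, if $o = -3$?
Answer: $-1059$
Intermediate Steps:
$32 \left(-33\right) + o = 32 \left(-33\right) - 3 = -1056 - 3 = -1059$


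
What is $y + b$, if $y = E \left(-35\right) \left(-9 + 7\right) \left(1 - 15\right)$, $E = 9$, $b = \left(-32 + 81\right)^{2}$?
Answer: $-6419$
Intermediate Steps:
$b = 2401$ ($b = 49^{2} = 2401$)
$y = -8820$ ($y = 9 \left(-35\right) \left(-9 + 7\right) \left(1 - 15\right) = - 315 \left(\left(-2\right) \left(-14\right)\right) = \left(-315\right) 28 = -8820$)
$y + b = -8820 + 2401 = -6419$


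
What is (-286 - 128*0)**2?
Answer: 81796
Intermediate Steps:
(-286 - 128*0)**2 = (-286 + 0)**2 = (-286)**2 = 81796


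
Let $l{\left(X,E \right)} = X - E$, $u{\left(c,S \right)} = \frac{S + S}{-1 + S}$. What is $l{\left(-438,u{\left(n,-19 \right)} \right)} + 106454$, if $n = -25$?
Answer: $\frac{1060141}{10} \approx 1.0601 \cdot 10^{5}$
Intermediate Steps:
$u{\left(c,S \right)} = \frac{2 S}{-1 + S}$
$l{\left(-438,u{\left(n,-19 \right)} \right)} + 106454 = \left(-438 - 2 \left(-19\right) \frac{1}{-1 - 19}\right) + 106454 = \left(-438 - 2 \left(-19\right) \frac{1}{-20}\right) + 106454 = \left(-438 - 2 \left(-19\right) \left(- \frac{1}{20}\right)\right) + 106454 = \left(-438 - \frac{19}{10}\right) + 106454 = - \frac{4399}{10} + 106454 = \frac{1060141}{10}$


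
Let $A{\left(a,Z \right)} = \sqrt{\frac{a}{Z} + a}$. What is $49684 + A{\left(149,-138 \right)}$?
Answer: $49684 + \frac{\sqrt{2816994}}{138} \approx 49696.0$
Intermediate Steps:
$A{\left(a,Z \right)} = \sqrt{a + \frac{a}{Z}}$
$49684 + A{\left(149,-138 \right)} = 49684 + \sqrt{149 + \frac{149}{-138}} = 49684 + \sqrt{149 + 149 \left(- \frac{1}{138}\right)} = 49684 + \sqrt{149 - \frac{149}{138}} = 49684 + \sqrt{\frac{20413}{138}} = 49684 + \frac{\sqrt{2816994}}{138}$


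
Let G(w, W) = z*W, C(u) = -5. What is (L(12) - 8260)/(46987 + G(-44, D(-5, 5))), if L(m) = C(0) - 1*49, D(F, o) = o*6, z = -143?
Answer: -8314/42697 ≈ -0.19472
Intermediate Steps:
D(F, o) = 6*o
G(w, W) = -143*W
L(m) = -54 (L(m) = -5 - 1*49 = -5 - 49 = -54)
(L(12) - 8260)/(46987 + G(-44, D(-5, 5))) = (-54 - 8260)/(46987 - 858*5) = -8314/(46987 - 143*30) = -8314/(46987 - 4290) = -8314/42697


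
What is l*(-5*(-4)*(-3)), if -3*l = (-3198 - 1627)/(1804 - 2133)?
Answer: 96500/329 ≈ 293.31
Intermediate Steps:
l = -4825/987 (l = -(-3198 - 1627)/(3*(1804 - 2133)) = -(-4825)/(3*(-329)) = -(-4825)*(-1)/(3*329) = -1/3*4825/329 = -4825/987 ≈ -4.8885)
l*(-5*(-4)*(-3)) = -4825*(-5*(-4))*(-3)/987 = -96500*(-3)/987 = -4825/987*(-60) = 96500/329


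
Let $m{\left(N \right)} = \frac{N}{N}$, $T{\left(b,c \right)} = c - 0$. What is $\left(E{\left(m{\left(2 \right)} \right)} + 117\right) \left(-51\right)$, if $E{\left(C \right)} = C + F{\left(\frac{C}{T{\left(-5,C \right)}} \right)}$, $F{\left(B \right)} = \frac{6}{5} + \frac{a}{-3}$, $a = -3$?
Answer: $- \frac{30651}{5} \approx -6130.2$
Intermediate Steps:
$T{\left(b,c \right)} = c$ ($T{\left(b,c \right)} = c + 0 = c$)
$m{\left(N \right)} = 1$
$F{\left(B \right)} = \frac{11}{5}$ ($F{\left(B \right)} = \frac{6}{5} - \frac{3}{-3} = 6 \cdot \frac{1}{5} - -1 = \frac{6}{5} + 1 = \frac{11}{5}$)
$E{\left(C \right)} = \frac{11}{5} + C$ ($E{\left(C \right)} = C + \frac{11}{5} = \frac{11}{5} + C$)
$\left(E{\left(m{\left(2 \right)} \right)} + 117\right) \left(-51\right) = \left(\left(\frac{11}{5} + 1\right) + 117\right) \left(-51\right) = \left(\frac{16}{5} + 117\right) \left(-51\right) = \frac{601}{5} \left(-51\right) = - \frac{30651}{5}$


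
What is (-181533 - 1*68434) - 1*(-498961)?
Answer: 248994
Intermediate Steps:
(-181533 - 1*68434) - 1*(-498961) = (-181533 - 68434) + 498961 = -249967 + 498961 = 248994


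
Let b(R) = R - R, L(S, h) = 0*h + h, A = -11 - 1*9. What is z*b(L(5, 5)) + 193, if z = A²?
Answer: 193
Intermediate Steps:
A = -20 (A = -11 - 9 = -20)
L(S, h) = h (L(S, h) = 0 + h = h)
z = 400 (z = (-20)² = 400)
b(R) = 0
z*b(L(5, 5)) + 193 = 400*0 + 193 = 0 + 193 = 193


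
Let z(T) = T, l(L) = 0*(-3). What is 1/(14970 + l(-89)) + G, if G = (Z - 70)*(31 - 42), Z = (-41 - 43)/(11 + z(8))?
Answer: 232843399/284430 ≈ 818.63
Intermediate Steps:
l(L) = 0
Z = -84/19 (Z = (-41 - 43)/(11 + 8) = -84/19 ≈ -4.4211)
G = 15554/19 (G = (-84/19 - 70)*(31 - 42) = -1414/19*(-11) = 15554/19 ≈ 818.63)
1/(14970 + l(-89)) + G = 1/(14970 + 0) + 15554/19 = 1/14970 + 15554/19 = 232843399/284430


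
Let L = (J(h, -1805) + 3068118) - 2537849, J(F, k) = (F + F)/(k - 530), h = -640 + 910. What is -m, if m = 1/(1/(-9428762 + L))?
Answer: 4155596339/467 ≈ 8.8985e+6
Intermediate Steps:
h = 270
J(F, k) = 2*F/(-530 + k) (J(F, k) = (2*F)/(-530 + k) = 2*F/(-530 + k))
L = 247635515/467 (L = (2*270/(-530 - 1805) + 3068118) - 2537849 = (2*270/(-2335) + 3068118) - 2537849 = (2*270*(-1/2335) + 3068118) - 2537849 = (-108/467 + 3068118) - 2537849 = 1432810998/467 - 2537849 = 247635515/467 ≈ 5.3027e+5)
m = -4155596339/467 (m = 1/(1/(-9428762 + 247635515/467)) = 1/(1/(-4155596339/467)) = 1/(-467/4155596339) = -4155596339/467 ≈ -8.8985e+6)
-m = -1*(-4155596339/467) = 4155596339/467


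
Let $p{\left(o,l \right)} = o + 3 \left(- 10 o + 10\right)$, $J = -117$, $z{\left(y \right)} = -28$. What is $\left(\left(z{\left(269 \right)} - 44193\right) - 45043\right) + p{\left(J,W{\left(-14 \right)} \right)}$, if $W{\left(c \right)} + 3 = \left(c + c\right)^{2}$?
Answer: $-85841$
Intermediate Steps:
$W{\left(c \right)} = -3 + 4 c^{2}$ ($W{\left(c \right)} = -3 + \left(c + c\right)^{2} = -3 + \left(2 c\right)^{2} = -3 + 4 c^{2}$)
$p{\left(o,l \right)} = 30 - 29 o$ ($p{\left(o,l \right)} = o + 3 \left(10 - 10 o\right) = o - \left(-30 + 30 o\right) = 30 - 29 o$)
$\left(\left(z{\left(269 \right)} - 44193\right) - 45043\right) + p{\left(J,W{\left(-14 \right)} \right)} = \left(\left(-28 - 44193\right) - 45043\right) + \left(30 - -3393\right) = \left(-44221 - 45043\right) + \left(30 + 3393\right) = -89264 + 3423 = -85841$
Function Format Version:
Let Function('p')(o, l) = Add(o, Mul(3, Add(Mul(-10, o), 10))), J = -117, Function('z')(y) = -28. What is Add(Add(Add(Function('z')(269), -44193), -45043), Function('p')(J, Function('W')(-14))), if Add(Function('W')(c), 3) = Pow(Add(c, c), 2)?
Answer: -85841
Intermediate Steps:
Function('W')(c) = Add(-3, Mul(4, Pow(c, 2))) (Function('W')(c) = Add(-3, Pow(Add(c, c), 2)) = Add(-3, Pow(Mul(2, c), 2)) = Add(-3, Mul(4, Pow(c, 2))))
Function('p')(o, l) = Add(30, Mul(-29, o)) (Function('p')(o, l) = Add(o, Mul(3, Add(10, Mul(-10, o)))) = Add(o, Add(30, Mul(-30, o))) = Add(30, Mul(-29, o)))
Add(Add(Add(Function('z')(269), -44193), -45043), Function('p')(J, Function('W')(-14))) = Add(Add(Add(-28, -44193), -45043), Add(30, Mul(-29, -117))) = Add(Add(-44221, -45043), Add(30, 3393)) = Add(-89264, 3423) = -85841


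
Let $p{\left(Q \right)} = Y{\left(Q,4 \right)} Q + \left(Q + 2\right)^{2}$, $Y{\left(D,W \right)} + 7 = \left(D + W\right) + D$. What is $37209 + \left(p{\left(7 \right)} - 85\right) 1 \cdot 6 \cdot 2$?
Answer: $38085$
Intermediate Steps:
$Y{\left(D,W \right)} = -7 + W + 2 D$ ($Y{\left(D,W \right)} = -7 + \left(\left(D + W\right) + D\right) = -7 + \left(W + 2 D\right) = -7 + W + 2 D$)
$p{\left(Q \right)} = \left(2 + Q\right)^{2} + Q \left(-3 + 2 Q\right)$ ($p{\left(Q \right)} = \left(-7 + 4 + 2 Q\right) Q + \left(Q + 2\right)^{2} = \left(-3 + 2 Q\right) Q + \left(2 + Q\right)^{2} = Q \left(-3 + 2 Q\right) + \left(2 + Q\right)^{2} = \left(2 + Q\right)^{2} + Q \left(-3 + 2 Q\right)$)
$37209 + \left(p{\left(7 \right)} - 85\right) 1 \cdot 6 \cdot 2 = 37209 + \left(\left(4 + 7 + 3 \cdot 7^{2}\right) - 85\right) 1 \cdot 6 \cdot 2 = 37209 + \left(\left(4 + 7 + 3 \cdot 49\right) - 85\right) 6 \cdot 2 = 37209 + \left(\left(4 + 7 + 147\right) - 85\right) 12 = 37209 + \left(158 - 85\right) 12 = 37209 + 73 \cdot 12 = 37209 + 876 = 38085$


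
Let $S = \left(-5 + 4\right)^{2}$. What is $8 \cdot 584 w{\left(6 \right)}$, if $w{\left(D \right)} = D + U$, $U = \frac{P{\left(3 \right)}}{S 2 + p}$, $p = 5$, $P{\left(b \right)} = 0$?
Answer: $28032$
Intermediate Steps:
$S = 1$ ($S = \left(-1\right)^{2} = 1$)
$U = 0$ ($U = \frac{0}{1 \cdot 2 + 5} = \frac{0}{2 + 5} = \frac{0}{7} = 0 \cdot \frac{1}{7} = 0$)
$w{\left(D \right)} = D$ ($w{\left(D \right)} = D + 0 = D$)
$8 \cdot 584 w{\left(6 \right)} = 8 \cdot 584 \cdot 6 = 4672 \cdot 6 = 28032$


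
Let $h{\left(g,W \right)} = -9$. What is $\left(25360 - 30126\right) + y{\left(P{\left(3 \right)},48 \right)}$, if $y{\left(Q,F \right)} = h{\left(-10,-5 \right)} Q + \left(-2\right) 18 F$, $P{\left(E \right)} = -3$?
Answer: $-6467$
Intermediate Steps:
$y{\left(Q,F \right)} = - 36 F - 9 Q$ ($y{\left(Q,F \right)} = - 9 Q + \left(-2\right) 18 F = - 9 Q - 36 F = - 36 F - 9 Q$)
$\left(25360 - 30126\right) + y{\left(P{\left(3 \right)},48 \right)} = \left(25360 - 30126\right) - 1701 = -4766 + \left(-1728 + 27\right) = -4766 - 1701 = -6467$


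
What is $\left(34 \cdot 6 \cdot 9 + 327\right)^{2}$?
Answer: $4678569$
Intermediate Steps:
$\left(34 \cdot 6 \cdot 9 + 327\right)^{2} = \left(34 \cdot 54 + 327\right)^{2} = \left(1836 + 327\right)^{2} = 2163^{2} = 4678569$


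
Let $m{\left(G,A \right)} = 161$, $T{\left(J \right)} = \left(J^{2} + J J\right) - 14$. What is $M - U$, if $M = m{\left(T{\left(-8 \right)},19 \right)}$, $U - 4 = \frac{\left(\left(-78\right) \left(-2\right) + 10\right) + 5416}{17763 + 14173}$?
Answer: $\frac{2504185}{15968} \approx 156.83$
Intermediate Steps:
$T{\left(J \right)} = -14 + 2 J^{2}$ ($T{\left(J \right)} = \left(J^{2} + J^{2}\right) - 14 = 2 J^{2} - 14 = -14 + 2 J^{2}$)
$U = \frac{66663}{15968}$ ($U = 4 + \frac{\left(\left(-78\right) \left(-2\right) + 10\right) + 5416}{17763 + 14173} = 4 + \frac{\left(156 + 10\right) + 5416}{31936} = 4 + \left(166 + 5416\right) \frac{1}{31936} = 4 + 5582 \cdot \frac{1}{31936} = 4 + \frac{2791}{15968} = \frac{66663}{15968} \approx 4.1748$)
$M = 161$
$M - U = 161 - \frac{66663}{15968} = \frac{2504185}{15968}$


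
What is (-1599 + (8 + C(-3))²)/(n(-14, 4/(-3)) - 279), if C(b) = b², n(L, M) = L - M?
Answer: 786/175 ≈ 4.4914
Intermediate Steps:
(-1599 + (8 + C(-3))²)/(n(-14, 4/(-3)) - 279) = (-1599 + (8 + (-3)²)²)/((-14 - 4/(-3)) - 279) = (-1599 + (8 + 9)²)/((-14 - 4*(-1)/3) - 279) = (-1599 + 17²)/((-14 - 1*(-4/3)) - 279) = (-1599 + 289)/((-14 + 4/3) - 279) = -1310/(-38/3 - 279) = -1310/(-875/3) = -1310*(-3/875) = 786/175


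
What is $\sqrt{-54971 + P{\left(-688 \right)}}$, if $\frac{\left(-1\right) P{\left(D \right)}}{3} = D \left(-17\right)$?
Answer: $i \sqrt{90059} \approx 300.1 i$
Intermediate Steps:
$P{\left(D \right)} = 51 D$ ($P{\left(D \right)} = - 3 D \left(-17\right) = - 3 \left(- 17 D\right) = 51 D$)
$\sqrt{-54971 + P{\left(-688 \right)}} = \sqrt{-54971 + 51 \left(-688\right)} = \sqrt{-54971 - 35088} = \sqrt{-90059} = i \sqrt{90059}$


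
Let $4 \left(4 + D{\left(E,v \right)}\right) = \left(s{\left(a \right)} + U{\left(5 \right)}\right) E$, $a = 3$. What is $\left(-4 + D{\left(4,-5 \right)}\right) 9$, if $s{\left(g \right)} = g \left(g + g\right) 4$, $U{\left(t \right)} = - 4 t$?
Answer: $396$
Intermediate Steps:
$s{\left(g \right)} = 8 g^{2}$ ($s{\left(g \right)} = g 2 g 4 = 2 g^{2} \cdot 4 = 8 g^{2}$)
$D{\left(E,v \right)} = -4 + 13 E$ ($D{\left(E,v \right)} = -4 + \frac{\left(8 \cdot 3^{2} - 20\right) E}{4} = -4 + \frac{\left(8 \cdot 9 - 20\right) E}{4} = -4 + \frac{\left(72 - 20\right) E}{4} = -4 + \frac{52 E}{4} = -4 + 13 E$)
$\left(-4 + D{\left(4,-5 \right)}\right) 9 = \left(-4 + \left(-4 + 13 \cdot 4\right)\right) 9 = \left(-4 + \left(-4 + 52\right)\right) 9 = \left(-4 + 48\right) 9 = 44 \cdot 9 = 396$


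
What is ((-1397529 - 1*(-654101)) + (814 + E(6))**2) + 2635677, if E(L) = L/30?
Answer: 63879266/25 ≈ 2.5552e+6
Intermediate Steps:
E(L) = L/30 (E(L) = L*(1/30) = L/30)
((-1397529 - 1*(-654101)) + (814 + E(6))**2) + 2635677 = ((-1397529 - 1*(-654101)) + (814 + (1/30)*6)**2) + 2635677 = ((-1397529 + 654101) + (814 + 1/5)**2) + 2635677 = (-743428 + (4071/5)**2) + 2635677 = (-743428 + 16573041/25) + 2635677 = -2012659/25 + 2635677 = 63879266/25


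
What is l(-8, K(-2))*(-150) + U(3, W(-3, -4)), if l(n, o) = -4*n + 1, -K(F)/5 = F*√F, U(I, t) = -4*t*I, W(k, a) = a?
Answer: -4902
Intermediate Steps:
U(I, t) = -4*I*t
K(F) = -5*F^(3/2) (K(F) = -5*F*√F = -5*F^(3/2))
l(n, o) = 1 - 4*n
l(-8, K(-2))*(-150) + U(3, W(-3, -4)) = (1 - 4*(-8))*(-150) - 4*3*(-4) = (1 + 32)*(-150) + 48 = 33*(-150) + 48 = -4950 + 48 = -4902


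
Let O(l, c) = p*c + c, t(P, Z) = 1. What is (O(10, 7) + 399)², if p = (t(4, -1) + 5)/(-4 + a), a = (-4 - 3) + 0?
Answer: 19571776/121 ≈ 1.6175e+5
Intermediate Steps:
a = -7 (a = -7 + 0 = -7)
p = -6/11 (p = (1 + 5)/(-4 - 7) = 6/(-11) = 6*(-1/11) = -6/11 ≈ -0.54545)
O(l, c) = 5*c/11 (O(l, c) = -6*c/11 + c = 5*c/11)
(O(10, 7) + 399)² = ((5/11)*7 + 399)² = (35/11 + 399)² = (4424/11)² = 19571776/121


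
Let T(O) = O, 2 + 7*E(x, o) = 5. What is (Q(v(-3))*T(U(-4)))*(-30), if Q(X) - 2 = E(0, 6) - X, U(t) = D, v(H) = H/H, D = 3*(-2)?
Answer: 1800/7 ≈ 257.14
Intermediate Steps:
D = -6
v(H) = 1
E(x, o) = 3/7 (E(x, o) = -2/7 + (1/7)*5 = -2/7 + 5/7 = 3/7)
U(t) = -6
Q(X) = 17/7 - X (Q(X) = 2 + (3/7 - X) = 17/7 - X)
(Q(v(-3))*T(U(-4)))*(-30) = ((17/7 - 1*1)*(-6))*(-30) = ((17/7 - 1)*(-6))*(-30) = ((10/7)*(-6))*(-30) = -60/7*(-30) = 1800/7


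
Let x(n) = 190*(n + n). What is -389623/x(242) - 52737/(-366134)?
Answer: -68902266481/16834841320 ≈ -4.0928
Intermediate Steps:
x(n) = 380*n (x(n) = 190*(2*n) = 380*n)
-389623/x(242) - 52737/(-366134) = -389623/(380*242) - 52737/(-366134) = -389623/91960 - 52737*(-1/366134) = -389623*1/91960 + 52737/366134 = -389623/91960 + 52737/366134 = -68902266481/16834841320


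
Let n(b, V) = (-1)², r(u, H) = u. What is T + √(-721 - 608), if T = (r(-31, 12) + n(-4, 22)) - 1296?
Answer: -1326 + I*√1329 ≈ -1326.0 + 36.455*I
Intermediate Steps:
n(b, V) = 1
T = -1326 (T = (-31 + 1) - 1296 = -30 - 1296 = -1326)
T + √(-721 - 608) = -1326 + √(-721 - 608) = -1326 + √(-1329) = -1326 + I*√1329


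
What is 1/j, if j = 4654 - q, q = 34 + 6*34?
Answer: 1/4416 ≈ 0.00022645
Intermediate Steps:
q = 238 (q = 34 + 204 = 238)
j = 4416 (j = 4654 - 1*238 = 4654 - 238 = 4416)
1/j = 1/4416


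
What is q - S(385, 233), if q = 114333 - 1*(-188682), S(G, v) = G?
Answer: 302630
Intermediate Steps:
q = 303015 (q = 114333 + 188682 = 303015)
q - S(385, 233) = 303015 - 1*385 = 303015 - 385 = 302630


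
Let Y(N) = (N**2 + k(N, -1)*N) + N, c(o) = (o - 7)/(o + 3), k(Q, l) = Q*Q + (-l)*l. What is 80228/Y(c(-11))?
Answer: 5134592/1053 ≈ 4876.2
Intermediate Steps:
k(Q, l) = Q**2 - l**2
c(o) = (-7 + o)/(3 + o)
Y(N) = N + N**2 + N*(-1 + N**2) (Y(N) = (N**2 + (N**2 - 1*(-1)**2)*N) + N = (N**2 + (N**2 - 1*1)*N) + N = (N**2 + (N**2 - 1)*N) + N = (N**2 + (-1 + N**2)*N) + N = (N**2 + N*(-1 + N**2)) + N = N + N**2 + N*(-1 + N**2))
80228/Y(c(-11)) = 80228/((((-7 - 11)/(3 - 11))**2*(1 + (-7 - 11)/(3 - 11)))) = 80228/(((-18/(-8))**2*(1 - 18/(-8)))) = 80228/(((-1/8*(-18))**2*(1 - 1/8*(-18)))) = 80228/(((9/4)**2*(1 + 9/4))) = 80228/(((81/16)*(13/4))) = 80228/(1053/64) = 80228*(64/1053) = 5134592/1053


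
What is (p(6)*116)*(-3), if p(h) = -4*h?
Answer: 8352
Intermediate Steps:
(p(6)*116)*(-3) = (-4*6*116)*(-3) = -24*116*(-3) = -2784*(-3) = 8352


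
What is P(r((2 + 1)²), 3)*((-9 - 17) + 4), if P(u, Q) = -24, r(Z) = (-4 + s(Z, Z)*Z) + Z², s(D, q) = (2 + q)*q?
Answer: 528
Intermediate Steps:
s(D, q) = q*(2 + q)
r(Z) = -4 + Z² + Z²*(2 + Z) (r(Z) = (-4 + (Z*(2 + Z))*Z) + Z² = (-4 + Z²*(2 + Z)) + Z² = -4 + Z² + Z²*(2 + Z))
P(r((2 + 1)²), 3)*((-9 - 17) + 4) = -24*((-9 - 17) + 4) = -24*(-26 + 4) = -24*(-22) = 528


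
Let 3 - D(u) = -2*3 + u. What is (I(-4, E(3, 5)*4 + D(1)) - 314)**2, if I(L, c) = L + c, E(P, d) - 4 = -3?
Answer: 93636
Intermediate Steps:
D(u) = 9 - u (D(u) = 3 - (-2*3 + u) = 3 - (-6 + u) = 3 + (6 - u) = 9 - u)
E(P, d) = 1 (E(P, d) = 4 - 3 = 1)
(I(-4, E(3, 5)*4 + D(1)) - 314)**2 = ((-4 + (1*4 + (9 - 1*1))) - 314)**2 = ((-4 + (4 + (9 - 1))) - 314)**2 = ((-4 + (4 + 8)) - 314)**2 = ((-4 + 12) - 314)**2 = (8 - 314)**2 = (-306)**2 = 93636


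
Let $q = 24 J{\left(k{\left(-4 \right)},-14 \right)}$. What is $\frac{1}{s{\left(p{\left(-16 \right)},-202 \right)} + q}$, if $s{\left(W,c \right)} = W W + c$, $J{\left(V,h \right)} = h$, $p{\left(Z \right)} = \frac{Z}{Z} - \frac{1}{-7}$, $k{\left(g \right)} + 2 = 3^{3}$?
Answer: $- \frac{49}{26298} \approx -0.0018633$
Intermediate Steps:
$k{\left(g \right)} = 25$ ($k{\left(g \right)} = -2 + 3^{3} = -2 + 27 = 25$)
$p{\left(Z \right)} = \frac{8}{7}$ ($p{\left(Z \right)} = 1 - - \frac{1}{7} = 1 + \frac{1}{7} = \frac{8}{7}$)
$q = -336$ ($q = 24 \left(-14\right) = -336$)
$s{\left(W,c \right)} = c + W^{2}$ ($s{\left(W,c \right)} = W^{2} + c = c + W^{2}$)
$\frac{1}{s{\left(p{\left(-16 \right)},-202 \right)} + q} = \frac{1}{\left(-202 + \left(\frac{8}{7}\right)^{2}\right) - 336} = \frac{1}{\left(-202 + \frac{64}{49}\right) - 336} = \frac{1}{- \frac{9834}{49} - 336} = \frac{1}{- \frac{26298}{49}} = - \frac{49}{26298}$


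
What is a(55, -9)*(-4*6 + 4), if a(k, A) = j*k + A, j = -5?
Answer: 5680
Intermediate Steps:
a(k, A) = A - 5*k (a(k, A) = -5*k + A = A - 5*k)
a(55, -9)*(-4*6 + 4) = (-9 - 5*55)*(-4*6 + 4) = (-9 - 275)*(-24 + 4) = -284*(-20) = 5680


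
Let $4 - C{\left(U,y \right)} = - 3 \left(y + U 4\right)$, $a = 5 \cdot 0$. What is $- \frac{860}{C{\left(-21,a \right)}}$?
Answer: $\frac{215}{62} \approx 3.4677$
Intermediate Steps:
$a = 0$
$C{\left(U,y \right)} = 4 + 3 y + 12 U$ ($C{\left(U,y \right)} = 4 - - 3 \left(y + U 4\right) = 4 - - 3 \left(y + 4 U\right) = 4 - \left(- 12 U - 3 y\right) = 4 + \left(3 y + 12 U\right) = 4 + 3 y + 12 U$)
$- \frac{860}{C{\left(-21,a \right)}} = - \frac{860}{4 + 3 \cdot 0 + 12 \left(-21\right)} = - \frac{860}{4 + 0 - 252} = - \frac{860}{-248} = \left(-860\right) \left(- \frac{1}{248}\right) = \frac{215}{62}$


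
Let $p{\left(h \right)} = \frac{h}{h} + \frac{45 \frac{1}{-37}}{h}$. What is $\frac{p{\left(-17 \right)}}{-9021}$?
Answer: $- \frac{674}{5674209} \approx -0.00011878$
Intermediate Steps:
$p{\left(h \right)} = 1 - \frac{45}{37 h}$ ($p{\left(h \right)} = 1 + \frac{45 \left(- \frac{1}{37}\right)}{h} = 1 - \frac{45}{37 h}$)
$\frac{p{\left(-17 \right)}}{-9021} = \frac{\frac{1}{-17} \left(- \frac{45}{37} - 17\right)}{-9021} = \left(- \frac{1}{17}\right) \left(- \frac{674}{37}\right) \left(- \frac{1}{9021}\right) = \frac{674}{629} \left(- \frac{1}{9021}\right) = - \frac{674}{5674209}$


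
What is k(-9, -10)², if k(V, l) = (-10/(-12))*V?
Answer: 225/4 ≈ 56.250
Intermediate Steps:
k(V, l) = 5*V/6 (k(V, l) = (-10*(-1/12))*V = 5*V/6)
k(-9, -10)² = ((⅚)*(-9))² = (-15/2)² = 225/4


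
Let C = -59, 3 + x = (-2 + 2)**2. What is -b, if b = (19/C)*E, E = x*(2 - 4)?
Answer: 114/59 ≈ 1.9322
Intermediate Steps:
x = -3 (x = -3 + (-2 + 2)**2 = -3 + 0**2 = -3 + 0 = -3)
E = 6 (E = -3*(2 - 4) = -3*(-2) = 6)
b = -114/59 (b = (19/(-59))*6 = (19*(-1/59))*6 = -19/59*6 = -114/59 ≈ -1.9322)
-b = -1*(-114/59) = 114/59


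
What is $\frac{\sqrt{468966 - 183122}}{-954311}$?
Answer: $- \frac{2 \sqrt{71461}}{954311} \approx -0.00056024$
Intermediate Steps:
$\frac{\sqrt{468966 - 183122}}{-954311} = \sqrt{285844} \left(- \frac{1}{954311}\right) = 2 \sqrt{71461} \left(- \frac{1}{954311}\right) = - \frac{2 \sqrt{71461}}{954311}$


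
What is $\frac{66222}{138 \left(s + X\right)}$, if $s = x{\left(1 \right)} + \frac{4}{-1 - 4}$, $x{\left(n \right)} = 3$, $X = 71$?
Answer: $\frac{18395}{2806} \approx 6.5556$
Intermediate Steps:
$s = \frac{11}{5}$ ($s = 3 + \frac{4}{-1 - 4} = 3 + \frac{4}{-5} = 3 + 4 \left(- \frac{1}{5}\right) = 3 - \frac{4}{5} = \frac{11}{5} \approx 2.2$)
$\frac{66222}{138 \left(s + X\right)} = \frac{66222}{138 \left(\frac{11}{5} + 71\right)} = \frac{66222}{138 \cdot \frac{366}{5}} = \frac{66222}{\frac{50508}{5}} = 66222 \cdot \frac{5}{50508} = \frac{18395}{2806}$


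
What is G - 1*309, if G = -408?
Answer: -717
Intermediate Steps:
G - 1*309 = -408 - 1*309 = -408 - 309 = -717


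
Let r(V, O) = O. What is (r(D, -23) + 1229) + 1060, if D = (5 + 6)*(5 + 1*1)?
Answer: 2266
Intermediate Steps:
D = 66 (D = 11*(5 + 1) = 11*6 = 66)
(r(D, -23) + 1229) + 1060 = (-23 + 1229) + 1060 = 1206 + 1060 = 2266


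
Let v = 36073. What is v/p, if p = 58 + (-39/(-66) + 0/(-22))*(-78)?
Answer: 396803/131 ≈ 3029.0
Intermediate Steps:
p = 131/11 (p = 58 + (-39*(-1/66) + 0*(-1/22))*(-78) = 58 + (13/22 + 0)*(-78) = 58 + (13/22)*(-78) = 58 - 507/11 = 131/11 ≈ 11.909)
v/p = 36073/(131/11) = 36073*(11/131) = 396803/131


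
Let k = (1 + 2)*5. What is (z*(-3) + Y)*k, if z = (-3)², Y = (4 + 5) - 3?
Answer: -315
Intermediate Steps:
k = 15 (k = 3*5 = 15)
Y = 6 (Y = 9 - 3 = 6)
z = 9
(z*(-3) + Y)*k = (9*(-3) + 6)*15 = (-27 + 6)*15 = -21*15 = -315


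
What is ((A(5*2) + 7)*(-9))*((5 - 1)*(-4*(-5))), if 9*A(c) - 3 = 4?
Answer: -5600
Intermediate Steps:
A(c) = 7/9 (A(c) = ⅓ + (⅑)*4 = ⅓ + 4/9 = 7/9)
((A(5*2) + 7)*(-9))*((5 - 1)*(-4*(-5))) = ((7/9 + 7)*(-9))*((5 - 1)*(-4*(-5))) = ((70/9)*(-9))*(4*20) = -70*80 = -5600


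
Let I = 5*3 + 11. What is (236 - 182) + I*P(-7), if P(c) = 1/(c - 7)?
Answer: 365/7 ≈ 52.143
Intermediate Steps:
P(c) = 1/(-7 + c)
I = 26 (I = 15 + 11 = 26)
(236 - 182) + I*P(-7) = (236 - 182) + 26/(-7 - 7) = 54 + 26/(-14) = 54 + 26*(-1/14) = 54 - 13/7 = 365/7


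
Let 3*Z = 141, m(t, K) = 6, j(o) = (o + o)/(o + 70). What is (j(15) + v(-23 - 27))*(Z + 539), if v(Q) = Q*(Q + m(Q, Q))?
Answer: 21919916/17 ≈ 1.2894e+6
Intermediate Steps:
j(o) = 2*o/(70 + o) (j(o) = (2*o)/(70 + o) = 2*o/(70 + o))
Z = 47 (Z = (1/3)*141 = 47)
v(Q) = Q*(6 + Q) (v(Q) = Q*(Q + 6) = Q*(6 + Q))
(j(15) + v(-23 - 27))*(Z + 539) = (2*15/(70 + 15) + (-23 - 27)*(6 + (-23 - 27)))*(47 + 539) = (2*15/85 - 50*(6 - 50))*586 = (2*15*(1/85) - 50*(-44))*586 = (6/17 + 2200)*586 = (37406/17)*586 = 21919916/17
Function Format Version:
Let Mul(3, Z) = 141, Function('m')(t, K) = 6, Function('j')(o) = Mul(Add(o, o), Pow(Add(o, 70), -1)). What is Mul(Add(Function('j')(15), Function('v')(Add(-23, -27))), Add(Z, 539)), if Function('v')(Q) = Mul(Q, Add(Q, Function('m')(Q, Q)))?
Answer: Rational(21919916, 17) ≈ 1.2894e+6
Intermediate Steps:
Function('j')(o) = Mul(2, o, Pow(Add(70, o), -1)) (Function('j')(o) = Mul(Mul(2, o), Pow(Add(70, o), -1)) = Mul(2, o, Pow(Add(70, o), -1)))
Z = 47 (Z = Mul(Rational(1, 3), 141) = 47)
Function('v')(Q) = Mul(Q, Add(6, Q)) (Function('v')(Q) = Mul(Q, Add(Q, 6)) = Mul(Q, Add(6, Q)))
Mul(Add(Function('j')(15), Function('v')(Add(-23, -27))), Add(Z, 539)) = Mul(Add(Mul(2, 15, Pow(Add(70, 15), -1)), Mul(Add(-23, -27), Add(6, Add(-23, -27)))), Add(47, 539)) = Mul(Add(Mul(2, 15, Pow(85, -1)), Mul(-50, Add(6, -50))), 586) = Mul(Add(Mul(2, 15, Rational(1, 85)), Mul(-50, -44)), 586) = Mul(Add(Rational(6, 17), 2200), 586) = Mul(Rational(37406, 17), 586) = Rational(21919916, 17)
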